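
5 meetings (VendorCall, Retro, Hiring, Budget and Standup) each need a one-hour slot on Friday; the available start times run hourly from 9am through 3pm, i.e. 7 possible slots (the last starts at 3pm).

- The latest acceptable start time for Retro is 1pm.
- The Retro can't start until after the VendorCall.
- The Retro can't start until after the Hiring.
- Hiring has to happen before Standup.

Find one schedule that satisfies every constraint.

Hiring in 9am, Standup in 10am, Retro in 10am, VendorCall in 9am, Budget in 9am

Checking: Hiring(9am) before Retro(10am); VendorCall(9am) before Retro(10am); Hiring(9am) before Standup(10am); Retro=10am in [9am,1pm].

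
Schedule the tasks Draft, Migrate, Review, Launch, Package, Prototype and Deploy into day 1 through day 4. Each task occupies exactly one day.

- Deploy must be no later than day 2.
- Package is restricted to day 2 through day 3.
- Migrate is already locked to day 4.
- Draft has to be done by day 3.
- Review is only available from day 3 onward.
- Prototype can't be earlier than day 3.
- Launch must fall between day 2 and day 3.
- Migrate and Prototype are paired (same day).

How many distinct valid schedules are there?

48

Splitting on Draft: it can be day 1 (16), day 2 (16), day 3 (16). Listing each branch's schedules as (Migrate, Review, Launch, Package, Prototype, Deploy) by day number:
Draft=day 1: (4,3,2,2,4,1) (4,3,2,2,4,2) (4,3,2,3,4,1) (4,3,2,3,4,2) (4,3,3,2,4,1) (4,3,3,2,4,2) (4,3,3,3,4,1) (4,3,3,3,4,2) (4,4,2,2,4,1) (4,4,2,2,4,2) (4,4,2,3,4,1) (4,4,2,3,4,2) (4,4,3,2,4,1) (4,4,3,2,4,2) (4,4,3,3,4,1) (4,4,3,3,4,2) — 16.
Draft=day 2: (4,3,2,2,4,1) (4,3,2,2,4,2) (4,3,2,3,4,1) (4,3,2,3,4,2) (4,3,3,2,4,1) (4,3,3,2,4,2) (4,3,3,3,4,1) (4,3,3,3,4,2) (4,4,2,2,4,1) (4,4,2,2,4,2) (4,4,2,3,4,1) (4,4,2,3,4,2) (4,4,3,2,4,1) (4,4,3,2,4,2) (4,4,3,3,4,1) (4,4,3,3,4,2) — 16.
Draft=day 3: (4,3,2,2,4,1) (4,3,2,2,4,2) (4,3,2,3,4,1) (4,3,2,3,4,2) (4,3,3,2,4,1) (4,3,3,2,4,2) (4,3,3,3,4,1) (4,3,3,3,4,2) (4,4,2,2,4,1) (4,4,2,2,4,2) (4,4,2,3,4,1) (4,4,2,3,4,2) (4,4,3,2,4,1) (4,4,3,2,4,2) (4,4,3,3,4,1) (4,4,3,3,4,2) — 16.
Summing: 16 + 16 + 16 = 48.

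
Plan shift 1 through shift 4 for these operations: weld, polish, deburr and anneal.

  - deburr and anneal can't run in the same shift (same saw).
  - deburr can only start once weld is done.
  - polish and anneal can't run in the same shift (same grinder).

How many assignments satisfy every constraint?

54

Splitting on weld: it can be shift 1 (27), shift 2 (18), shift 3 (9). Listing each branch's schedules as (polish, deburr, anneal) by shift number:
weld=shift 1: (1,2,3) (1,2,4) (1,3,2) (1,3,4) (1,4,2) (1,4,3) (2,2,1) (2,2,3) (2,2,4) (2,3,1) (2,3,4) (2,4,1) (2,4,3) (3,2,1) (3,2,4) (3,3,1) (3,3,2) (3,3,4) (3,4,1) (3,4,2) (4,2,1) (4,2,3) (4,3,1) (4,3,2) (4,4,1) (4,4,2) (4,4,3) — 27.
weld=shift 2: (1,3,2) (1,3,4) (1,4,2) (1,4,3) (2,3,1) (2,3,4) (2,4,1) (2,4,3) (3,3,1) (3,3,2) (3,3,4) (3,4,1) (3,4,2) (4,3,1) (4,3,2) (4,4,1) (4,4,2) (4,4,3) — 18.
weld=shift 3: (1,4,2) (1,4,3) (2,4,1) (2,4,3) (3,4,1) (3,4,2) (4,4,1) (4,4,2) (4,4,3) — 9.
Summing: 27 + 18 + 9 = 54.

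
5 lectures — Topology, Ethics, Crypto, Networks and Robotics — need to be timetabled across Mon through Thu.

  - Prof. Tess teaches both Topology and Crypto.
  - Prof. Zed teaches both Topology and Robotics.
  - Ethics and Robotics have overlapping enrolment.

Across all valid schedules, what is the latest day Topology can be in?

Topology at Thu is achievable: Robotics=Tue, Crypto=Mon, Networks=Mon, Topology=Thu, Ethics=Mon.

Thu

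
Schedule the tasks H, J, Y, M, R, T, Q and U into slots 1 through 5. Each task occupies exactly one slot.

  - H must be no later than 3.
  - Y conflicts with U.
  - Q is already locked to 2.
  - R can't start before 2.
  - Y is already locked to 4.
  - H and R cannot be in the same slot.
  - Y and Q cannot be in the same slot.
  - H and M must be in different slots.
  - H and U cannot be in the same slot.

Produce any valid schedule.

Y=4; Q=2; T=1; J=1; R=2; H=1; U=2; M=2

Checking: Y(4) != Q(2); H(1) != U(2); Y(4) != U(2); H(1) != M(2); H(1) != R(2); Q=2 in [2,2]; H=1 in [1,3]; R=2 in [2,5]; Y=4 in [4,4].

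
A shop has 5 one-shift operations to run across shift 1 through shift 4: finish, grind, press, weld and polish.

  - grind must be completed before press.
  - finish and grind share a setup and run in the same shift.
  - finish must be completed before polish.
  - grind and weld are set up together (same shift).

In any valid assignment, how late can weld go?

shift 3

Weld must be in the same shift as finish, which can't be after shift 3, so weld is at most shift 3.
weld at shift 3 is achievable: finish -> shift 3, grind -> shift 3, polish -> shift 4, press -> shift 4, weld -> shift 3.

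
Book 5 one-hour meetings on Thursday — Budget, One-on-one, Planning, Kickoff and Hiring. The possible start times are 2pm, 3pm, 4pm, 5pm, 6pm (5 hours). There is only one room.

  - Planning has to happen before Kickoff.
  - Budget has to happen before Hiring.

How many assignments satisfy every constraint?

30

Splitting on Budget: it can be 2pm (12), 3pm (9), 4pm (6), 5pm (3). Listing each branch's schedules as (One-on-one, Planning, Kickoff, Hiring):
Budget=2pm: (3pm,4pm,5pm,6pm) (3pm,4pm,6pm,5pm) (3pm,5pm,6pm,4pm) (4pm,3pm,5pm,6pm) (4pm,3pm,6pm,5pm) (4pm,5pm,6pm,3pm) (5pm,3pm,4pm,6pm) (5pm,3pm,6pm,4pm) (5pm,4pm,6pm,3pm) (6pm,3pm,4pm,5pm) (6pm,3pm,5pm,4pm) (6pm,4pm,5pm,3pm) — 12.
Budget=3pm: (2pm,4pm,5pm,6pm) (2pm,4pm,6pm,5pm) (2pm,5pm,6pm,4pm) (4pm,2pm,5pm,6pm) (4pm,2pm,6pm,5pm) (5pm,2pm,4pm,6pm) (5pm,2pm,6pm,4pm) (6pm,2pm,4pm,5pm) (6pm,2pm,5pm,4pm) — 9.
Budget=4pm: (2pm,3pm,5pm,6pm) (2pm,3pm,6pm,5pm) (3pm,2pm,5pm,6pm) (3pm,2pm,6pm,5pm) (5pm,2pm,3pm,6pm) (6pm,2pm,3pm,5pm) — 6.
Budget=5pm: (2pm,3pm,4pm,6pm) (3pm,2pm,4pm,6pm) (4pm,2pm,3pm,6pm) — 3.
Summing: 12 + 9 + 6 + 3 = 30.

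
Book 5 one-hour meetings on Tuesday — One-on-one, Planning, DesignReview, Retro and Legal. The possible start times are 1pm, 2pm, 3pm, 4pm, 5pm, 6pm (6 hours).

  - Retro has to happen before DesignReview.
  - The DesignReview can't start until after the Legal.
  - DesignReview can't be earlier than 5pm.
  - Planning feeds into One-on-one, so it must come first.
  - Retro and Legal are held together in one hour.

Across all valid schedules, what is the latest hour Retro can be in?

5pm

Downstream work caps Retro at 5pm.
Retro at 5pm is achievable: Retro in 5pm, Planning in 1pm, One-on-one in 2pm, Legal in 5pm, DesignReview in 6pm.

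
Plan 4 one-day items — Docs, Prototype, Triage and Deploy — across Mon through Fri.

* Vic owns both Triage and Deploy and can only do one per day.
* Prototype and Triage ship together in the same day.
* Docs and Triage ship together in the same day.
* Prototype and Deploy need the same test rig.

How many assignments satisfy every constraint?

20

Splitting on Docs: it can be Mon (4), Tue (4), Wed (4), Thu (4), Fri (4). Listing each branch's schedules as (Prototype, Triage, Deploy):
Docs=Mon: (Mon,Mon,Tue) (Mon,Mon,Wed) (Mon,Mon,Thu) (Mon,Mon,Fri) — 4.
Docs=Tue: (Tue,Tue,Mon) (Tue,Tue,Wed) (Tue,Tue,Thu) (Tue,Tue,Fri) — 4.
Docs=Wed: (Wed,Wed,Mon) (Wed,Wed,Tue) (Wed,Wed,Thu) (Wed,Wed,Fri) — 4.
Docs=Thu: (Thu,Thu,Mon) (Thu,Thu,Tue) (Thu,Thu,Wed) (Thu,Thu,Fri) — 4.
Docs=Fri: (Fri,Fri,Mon) (Fri,Fri,Tue) (Fri,Fri,Wed) (Fri,Fri,Thu) — 4.
Summing: 4 + 4 + 4 + 4 + 4 = 20.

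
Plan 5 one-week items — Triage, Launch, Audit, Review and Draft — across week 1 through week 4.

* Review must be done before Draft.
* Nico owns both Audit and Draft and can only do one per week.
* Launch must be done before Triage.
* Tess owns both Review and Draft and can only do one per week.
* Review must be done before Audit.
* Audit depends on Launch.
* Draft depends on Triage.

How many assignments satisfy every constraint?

11

Splitting on Triage: it can be week 2 (6), week 3 (5). Listing each branch's schedules as (Launch, Audit, Review, Draft) by week number:
Triage=week 2: (1,2,1,3) (1,2,1,4) (1,3,1,4) (1,3,2,4) (1,4,1,3) (1,4,2,3) — 6.
Triage=week 3: (1,2,1,4) (1,3,1,4) (1,3,2,4) (2,3,1,4) (2,3,2,4) — 5.
Summing: 6 + 5 = 11.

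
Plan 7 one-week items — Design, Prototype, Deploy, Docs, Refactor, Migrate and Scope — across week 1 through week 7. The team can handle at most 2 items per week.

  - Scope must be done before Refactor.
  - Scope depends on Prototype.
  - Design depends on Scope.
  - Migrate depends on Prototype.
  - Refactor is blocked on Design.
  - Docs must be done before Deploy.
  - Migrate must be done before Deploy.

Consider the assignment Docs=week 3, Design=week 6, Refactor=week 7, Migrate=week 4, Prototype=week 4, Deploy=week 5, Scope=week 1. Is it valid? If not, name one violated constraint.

Migrate must be done before Deploy — holds.
The team can handle at most 2 items per week — holds.
Scope depends on Prototype — violated.
Design depends on Scope — holds.
Docs must be done before Deploy — holds.
Migrate depends on Prototype — violated.
Refactor is blocked on Design — holds.
Scope must be done before Refactor — holds.

No. Scope depends on Prototype is not satisfied.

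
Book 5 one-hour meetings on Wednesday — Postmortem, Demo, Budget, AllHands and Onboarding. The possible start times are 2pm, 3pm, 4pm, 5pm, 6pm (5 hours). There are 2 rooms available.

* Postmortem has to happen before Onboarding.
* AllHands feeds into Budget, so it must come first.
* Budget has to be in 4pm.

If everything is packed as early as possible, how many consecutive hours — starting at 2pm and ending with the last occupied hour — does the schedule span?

3

The precedence chain requires at least 2 distinct hours.
With at most 2 per hour and 5 meetings, at least 3 hours are needed.
Budget can't be placed before 4pm — that is hour 3 counting from 2pm — so the schedule must run through at least 3 hours.
3 works (last occupied hour: 4pm): for example AllHands in 2pm; Budget in 4pm; Postmortem in 2pm; Demo in 3pm; Onboarding in 3pm.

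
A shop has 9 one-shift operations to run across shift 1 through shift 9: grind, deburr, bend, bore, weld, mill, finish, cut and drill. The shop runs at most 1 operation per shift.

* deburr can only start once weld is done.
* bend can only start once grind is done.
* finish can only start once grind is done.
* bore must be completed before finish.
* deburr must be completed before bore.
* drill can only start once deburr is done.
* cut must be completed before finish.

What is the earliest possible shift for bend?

shift 2

Precedence pushes bend to at least shift 2.
bend at shift 2 is achievable: bore=shift 5; weld=shift 3; mill=shift 9; grind=shift 1; drill=shift 8; deburr=shift 4; finish=shift 7; cut=shift 6; bend=shift 2.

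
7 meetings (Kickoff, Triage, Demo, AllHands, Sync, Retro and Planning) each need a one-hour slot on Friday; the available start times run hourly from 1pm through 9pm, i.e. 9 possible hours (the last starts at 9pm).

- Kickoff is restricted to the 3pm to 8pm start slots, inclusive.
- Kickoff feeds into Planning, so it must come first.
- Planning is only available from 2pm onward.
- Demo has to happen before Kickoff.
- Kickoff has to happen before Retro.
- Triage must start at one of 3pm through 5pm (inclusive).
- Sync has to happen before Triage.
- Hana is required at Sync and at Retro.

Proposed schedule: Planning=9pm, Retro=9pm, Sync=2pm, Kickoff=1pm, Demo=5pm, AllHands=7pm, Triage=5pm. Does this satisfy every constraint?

Sync has to happen before Triage — holds.
Kickoff has to happen before Retro — holds.
Kickoff feeds into Planning, so it must come first — holds.
Triage must start at one of 3pm through 5pm (inclusive) — holds.
Hana is required at Sync and at Retro — holds.
Planning is only available from 2pm onward — holds.
Demo has to happen before Kickoff — violated.
Kickoff is restricted to the 3pm to 8pm start slots, inclusive — violated.

Invalid. Demo has to happen before Kickoff.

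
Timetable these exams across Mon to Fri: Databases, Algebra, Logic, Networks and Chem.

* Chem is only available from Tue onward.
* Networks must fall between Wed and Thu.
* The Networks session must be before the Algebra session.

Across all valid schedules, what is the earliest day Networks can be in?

Wed

Networks is available from Wed; Networks's own window allows nothing later than Thu.
Networks at Wed is achievable: Algebra=Thu, Chem=Tue, Networks=Wed, Logic=Mon, Databases=Mon.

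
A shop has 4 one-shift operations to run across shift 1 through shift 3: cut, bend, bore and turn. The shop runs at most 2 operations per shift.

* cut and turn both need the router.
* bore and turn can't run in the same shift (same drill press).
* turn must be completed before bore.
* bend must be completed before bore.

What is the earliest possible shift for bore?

Precedence pushes bore to at least shift 2.
bore at shift 2 is achievable: bore -> shift 2; bend -> shift 1; turn -> shift 1; cut -> shift 2.

shift 2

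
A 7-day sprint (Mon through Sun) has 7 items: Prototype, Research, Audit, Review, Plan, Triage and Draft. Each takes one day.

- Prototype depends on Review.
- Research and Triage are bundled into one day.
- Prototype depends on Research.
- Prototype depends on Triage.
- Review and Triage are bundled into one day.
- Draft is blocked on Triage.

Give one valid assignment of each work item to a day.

Review=Mon; Prototype=Tue; Triage=Mon; Plan=Mon; Draft=Tue; Research=Mon; Audit=Mon

Checking: Triage(Mon) before Draft(Tue); Research(Mon) before Prototype(Tue); Review(Mon) before Prototype(Tue); Triage(Mon) before Prototype(Tue); Review = Triage = Mon; Research = Triage = Mon.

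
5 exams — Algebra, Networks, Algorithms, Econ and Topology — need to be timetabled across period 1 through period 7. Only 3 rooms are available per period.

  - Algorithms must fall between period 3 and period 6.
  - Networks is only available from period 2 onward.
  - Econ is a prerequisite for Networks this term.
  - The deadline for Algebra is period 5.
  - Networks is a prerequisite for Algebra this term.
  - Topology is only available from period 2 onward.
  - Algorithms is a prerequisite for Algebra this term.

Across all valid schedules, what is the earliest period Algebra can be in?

period 4

Precedence pushes Algebra to at least period 4; Algebra's own window allows nothing later than period 5.
Algebra at period 4 is achievable: Econ -> period 1; Algorithms -> period 3; Networks -> period 2; Algebra -> period 4; Topology -> period 2.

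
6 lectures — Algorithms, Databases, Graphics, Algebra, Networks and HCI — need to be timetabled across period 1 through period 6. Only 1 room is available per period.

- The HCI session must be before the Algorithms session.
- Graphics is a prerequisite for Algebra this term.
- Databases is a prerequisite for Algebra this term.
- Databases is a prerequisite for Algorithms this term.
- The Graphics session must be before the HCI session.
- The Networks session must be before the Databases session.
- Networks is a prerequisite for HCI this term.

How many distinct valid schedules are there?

13

Splitting on Algorithms: it can be period 5 (5), period 6 (8). Listing each branch's schedules as (Databases, Graphics, Algebra, Networks, HCI) by period number:
Algorithms=period 5: (2,3,6,1,4) (3,1,6,2,4) (3,2,6,1,4) (4,1,6,2,3) (4,2,6,1,3) — 5.
Algorithms=period 6: (2,3,4,1,5) (2,3,5,1,4) (3,1,4,2,5) (3,1,5,2,4) (3,2,4,1,5) (3,2,5,1,4) (4,1,5,2,3) (4,2,5,1,3) — 8.
Summing: 5 + 8 = 13.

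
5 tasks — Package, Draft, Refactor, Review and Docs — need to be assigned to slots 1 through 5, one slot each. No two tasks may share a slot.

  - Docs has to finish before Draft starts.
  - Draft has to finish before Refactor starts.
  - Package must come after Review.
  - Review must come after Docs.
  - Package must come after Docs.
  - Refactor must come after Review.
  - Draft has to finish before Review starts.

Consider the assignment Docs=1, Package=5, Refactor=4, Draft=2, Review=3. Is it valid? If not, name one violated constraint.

Valid

Package must come after Review — holds.
Refactor must come after Review — holds.
Docs has to finish before Draft starts — holds.
Package must come after Docs — holds.
Draft has to finish before Review starts — holds.
Draft has to finish before Refactor starts — holds.
No two tasks may share a slot — holds.
Review must come after Docs — holds.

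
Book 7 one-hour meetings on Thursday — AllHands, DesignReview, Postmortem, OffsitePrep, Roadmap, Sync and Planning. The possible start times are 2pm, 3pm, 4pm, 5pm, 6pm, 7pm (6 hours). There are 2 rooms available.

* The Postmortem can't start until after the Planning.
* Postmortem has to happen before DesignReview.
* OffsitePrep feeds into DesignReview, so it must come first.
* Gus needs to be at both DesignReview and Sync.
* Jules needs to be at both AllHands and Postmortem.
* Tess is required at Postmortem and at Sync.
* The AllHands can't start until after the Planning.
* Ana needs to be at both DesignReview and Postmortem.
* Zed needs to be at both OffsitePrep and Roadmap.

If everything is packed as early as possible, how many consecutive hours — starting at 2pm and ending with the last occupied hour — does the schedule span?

4 hours

The precedence chain requires at least 3 distinct hours.
With at most 2 per hour and 7 meetings, at least 4 hours are needed.
4 works (last occupied hour: 5pm): for example AllHands=4pm; OffsitePrep=2pm; Planning=2pm; Postmortem=3pm; DesignReview=4pm; Sync=5pm; Roadmap=3pm.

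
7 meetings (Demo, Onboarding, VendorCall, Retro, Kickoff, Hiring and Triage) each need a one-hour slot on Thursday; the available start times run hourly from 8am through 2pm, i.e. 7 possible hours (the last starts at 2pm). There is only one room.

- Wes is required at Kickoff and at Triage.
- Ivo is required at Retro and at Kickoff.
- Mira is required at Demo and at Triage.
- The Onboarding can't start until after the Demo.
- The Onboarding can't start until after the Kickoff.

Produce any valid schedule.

Retro in 12pm, Onboarding in 10am, VendorCall in 11am, Hiring in 1pm, Kickoff in 9am, Triage in 2pm, Demo in 8am

Checking: Kickoff(9am) before Onboarding(10am); Demo(8am) before Onboarding(10am); Retro(12pm) != Kickoff(9am); Kickoff(9am) != Triage(2pm); Demo(8am) != Triage(2pm); max 1 per hour (cap 1).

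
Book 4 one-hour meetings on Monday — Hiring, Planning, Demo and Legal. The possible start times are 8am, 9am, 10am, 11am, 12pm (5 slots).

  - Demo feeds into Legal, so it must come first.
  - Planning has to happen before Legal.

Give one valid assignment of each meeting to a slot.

Hiring in 8am; Legal in 9am; Planning in 8am; Demo in 8am

Checking: Demo(8am) before Legal(9am); Planning(8am) before Legal(9am).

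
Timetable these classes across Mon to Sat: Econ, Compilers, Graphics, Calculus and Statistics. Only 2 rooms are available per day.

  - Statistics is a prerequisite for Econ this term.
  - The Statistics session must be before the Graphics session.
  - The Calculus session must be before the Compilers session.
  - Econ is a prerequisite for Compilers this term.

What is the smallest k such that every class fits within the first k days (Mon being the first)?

3

The precedence chain requires at least 3 distinct days.
With at most 2 per day and 5 classes, at least 3 days are needed.
3 works (last occupied day: Wed): for example Compilers=Wed; Calculus=Mon; Econ=Tue; Graphics=Tue; Statistics=Mon.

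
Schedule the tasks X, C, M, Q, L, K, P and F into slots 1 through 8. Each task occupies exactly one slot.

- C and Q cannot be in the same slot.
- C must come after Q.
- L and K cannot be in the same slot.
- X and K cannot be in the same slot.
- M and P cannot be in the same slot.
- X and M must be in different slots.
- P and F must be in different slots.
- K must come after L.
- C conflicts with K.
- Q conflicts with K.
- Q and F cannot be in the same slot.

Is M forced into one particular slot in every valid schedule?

No

M can be 1 (e.g. X=2; P=2; F=3; C=2; L=1; K=3; M=1; Q=1) or 2 (e.g. Q in 1; L in 1; C in 2; P in 1; X in 1; M in 2; K in 3; F in 2).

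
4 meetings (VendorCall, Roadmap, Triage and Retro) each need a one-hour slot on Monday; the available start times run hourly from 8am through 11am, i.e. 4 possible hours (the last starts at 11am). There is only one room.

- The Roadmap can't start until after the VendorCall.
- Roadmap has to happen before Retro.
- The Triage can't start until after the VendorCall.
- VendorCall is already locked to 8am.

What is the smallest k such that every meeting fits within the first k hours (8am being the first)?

4 hours

The precedence chain requires at least 3 distinct hours.
With at most 1 per hour and 4 meetings, at least 4 hours are needed.
4 works (last occupied hour: 11am): for example Roadmap -> 9am; VendorCall -> 8am; Retro -> 11am; Triage -> 10am.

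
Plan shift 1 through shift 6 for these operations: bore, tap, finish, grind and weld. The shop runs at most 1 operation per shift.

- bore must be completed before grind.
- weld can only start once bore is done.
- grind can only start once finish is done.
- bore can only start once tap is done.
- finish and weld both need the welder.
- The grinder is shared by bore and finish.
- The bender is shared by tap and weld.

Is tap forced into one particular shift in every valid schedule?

tap can be shift 1 (e.g. grind=shift 4, tap=shift 1, finish=shift 3, bore=shift 2, weld=shift 5) or shift 2 (e.g. bore=shift 3, weld=shift 5, finish=shift 1, grind=shift 4, tap=shift 2).

No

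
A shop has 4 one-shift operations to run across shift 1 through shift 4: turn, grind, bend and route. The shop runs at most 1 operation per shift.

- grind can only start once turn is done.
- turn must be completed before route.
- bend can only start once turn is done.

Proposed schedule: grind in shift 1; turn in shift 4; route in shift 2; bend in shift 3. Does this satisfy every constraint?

No. grind can only start once turn is done is not satisfied.

The shop runs at most 1 operation per shift — holds.
turn must be completed before route — violated.
grind can only start once turn is done — violated.
bend can only start once turn is done — violated.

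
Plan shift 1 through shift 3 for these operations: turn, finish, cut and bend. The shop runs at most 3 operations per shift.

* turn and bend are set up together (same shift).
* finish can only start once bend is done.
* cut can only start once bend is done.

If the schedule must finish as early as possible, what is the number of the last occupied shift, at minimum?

The precedence chain requires at least 2 distinct shifts.
With at most 3 per shift and 4 operations, at least 2 shifts are needed.
2 works (last occupied shift: shift 2): for example bend in shift 1; finish in shift 2; turn in shift 1; cut in shift 2.

shift 2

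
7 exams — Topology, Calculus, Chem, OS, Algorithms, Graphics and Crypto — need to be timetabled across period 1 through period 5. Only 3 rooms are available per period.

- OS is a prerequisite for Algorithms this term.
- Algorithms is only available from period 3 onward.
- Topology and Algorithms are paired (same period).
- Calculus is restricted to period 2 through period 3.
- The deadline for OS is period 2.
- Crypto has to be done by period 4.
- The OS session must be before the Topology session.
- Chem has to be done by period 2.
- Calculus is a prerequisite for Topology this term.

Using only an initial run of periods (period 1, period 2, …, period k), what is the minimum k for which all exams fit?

The precedence chain requires at least 2 distinct periods.
With at most 3 per period and 7 exams, at least 3 periods are needed.
Algorithms can't be placed before period 3, so the schedule must run through at least period 3.
3 works (last occupied period: period 3): for example Graphics in period 1, Chem in period 1, OS in period 1, Calculus in period 2, Crypto in period 2, Algorithms in period 3, Topology in period 3.

3 periods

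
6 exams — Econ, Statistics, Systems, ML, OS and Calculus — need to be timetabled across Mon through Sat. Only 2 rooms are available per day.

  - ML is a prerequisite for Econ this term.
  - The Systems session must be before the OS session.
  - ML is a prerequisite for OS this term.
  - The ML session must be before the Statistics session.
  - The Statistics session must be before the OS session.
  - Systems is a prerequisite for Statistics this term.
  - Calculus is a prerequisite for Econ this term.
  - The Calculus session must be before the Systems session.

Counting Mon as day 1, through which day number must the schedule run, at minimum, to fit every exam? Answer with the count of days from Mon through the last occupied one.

4 days

The precedence chain requires at least 4 distinct days.
With at most 2 per day and 6 exams, at least 3 days are needed.
4 works (last occupied day: Thu): for example Econ in Tue, ML in Mon, OS in Thu, Statistics in Wed, Calculus in Mon, Systems in Tue.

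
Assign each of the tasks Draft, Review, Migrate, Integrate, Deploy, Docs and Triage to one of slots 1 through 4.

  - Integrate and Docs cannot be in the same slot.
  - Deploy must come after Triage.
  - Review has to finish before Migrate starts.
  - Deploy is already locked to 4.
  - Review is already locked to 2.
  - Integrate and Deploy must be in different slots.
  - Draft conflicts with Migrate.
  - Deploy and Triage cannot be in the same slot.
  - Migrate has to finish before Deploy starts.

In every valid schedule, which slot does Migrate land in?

3

Review is fixed at 2 and must come before Migrate, so Migrate is at least 3.
Deploy is fixed at 4 and must come after Migrate, so Migrate is at most 3.
So Migrate must be 3.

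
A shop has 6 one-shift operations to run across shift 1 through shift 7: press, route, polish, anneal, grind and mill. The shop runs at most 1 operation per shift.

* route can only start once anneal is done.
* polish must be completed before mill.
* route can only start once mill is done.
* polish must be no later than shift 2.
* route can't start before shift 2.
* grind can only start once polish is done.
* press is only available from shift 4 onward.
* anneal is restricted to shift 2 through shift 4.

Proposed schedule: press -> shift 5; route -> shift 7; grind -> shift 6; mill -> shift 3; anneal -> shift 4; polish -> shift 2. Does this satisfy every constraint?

Valid

grind can only start once polish is done — holds.
route can't start before shift 2 — holds.
polish must be no later than shift 2 — holds.
press is only available from shift 4 onward — holds.
anneal is restricted to shift 2 through shift 4 — holds.
The shop runs at most 1 operation per shift — holds.
route can only start once mill is done — holds.
polish must be completed before mill — holds.
route can only start once anneal is done — holds.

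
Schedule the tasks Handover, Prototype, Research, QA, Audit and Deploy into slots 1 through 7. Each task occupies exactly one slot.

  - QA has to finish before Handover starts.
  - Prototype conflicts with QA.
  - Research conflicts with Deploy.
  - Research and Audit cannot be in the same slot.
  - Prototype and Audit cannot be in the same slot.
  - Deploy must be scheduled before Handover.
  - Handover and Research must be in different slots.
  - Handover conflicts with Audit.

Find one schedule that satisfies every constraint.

QA -> 1; Prototype -> 2; Audit -> 1; Handover -> 2; Research -> 3; Deploy -> 1

Checking: QA(1) before Handover(2); Deploy(1) before Handover(2); Prototype(2) != Audit(1); Research(3) != Audit(1); Handover(2) != Audit(1); Research(3) != Deploy(1); Prototype(2) != QA(1); Handover(2) != Research(3).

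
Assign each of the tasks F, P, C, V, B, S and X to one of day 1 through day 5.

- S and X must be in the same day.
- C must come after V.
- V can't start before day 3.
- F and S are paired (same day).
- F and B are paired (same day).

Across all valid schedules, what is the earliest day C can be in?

Precedence pushes C to at least day 4.
C at day 4 is achievable: S=day 1; C=day 4; X=day 1; P=day 1; F=day 1; B=day 1; V=day 3.

day 4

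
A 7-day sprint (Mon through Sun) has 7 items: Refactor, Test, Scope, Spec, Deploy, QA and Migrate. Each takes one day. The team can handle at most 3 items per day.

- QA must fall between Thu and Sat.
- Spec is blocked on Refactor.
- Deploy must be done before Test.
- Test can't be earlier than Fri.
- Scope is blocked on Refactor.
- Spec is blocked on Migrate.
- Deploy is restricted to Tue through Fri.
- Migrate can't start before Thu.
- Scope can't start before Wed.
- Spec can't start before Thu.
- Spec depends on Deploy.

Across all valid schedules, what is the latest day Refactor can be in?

Downstream work caps Refactor at Sat.
Refactor at Sat is achievable: Scope in Sun; Deploy in Tue; Refactor in Sat; Spec in Sun; Test in Fri; Migrate in Thu; QA in Thu.

Sat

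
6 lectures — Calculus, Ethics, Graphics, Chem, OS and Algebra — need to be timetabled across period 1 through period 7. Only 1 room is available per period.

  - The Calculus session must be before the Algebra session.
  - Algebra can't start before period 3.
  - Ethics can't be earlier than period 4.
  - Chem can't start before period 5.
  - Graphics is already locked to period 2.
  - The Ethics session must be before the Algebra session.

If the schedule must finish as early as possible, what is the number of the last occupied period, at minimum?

period 6

The precedence chain requires at least 2 distinct periods.
With at most 1 per period and 6 lectures, at least 6 periods are needed.
Chem can't be placed before period 5, so the schedule must run through at least period 5.
6 works (last occupied period: period 6): for example Algebra=period 6; Calculus=period 1; OS=period 3; Graphics=period 2; Chem=period 5; Ethics=period 4.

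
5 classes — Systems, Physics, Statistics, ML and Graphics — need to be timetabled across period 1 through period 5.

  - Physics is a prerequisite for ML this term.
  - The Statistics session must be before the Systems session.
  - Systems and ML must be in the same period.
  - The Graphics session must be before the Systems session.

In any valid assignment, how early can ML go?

period 2

Precedence pushes ML to at least period 2.
ML at period 2 is achievable: Physics in period 1; Systems in period 2; Graphics in period 1; ML in period 2; Statistics in period 1.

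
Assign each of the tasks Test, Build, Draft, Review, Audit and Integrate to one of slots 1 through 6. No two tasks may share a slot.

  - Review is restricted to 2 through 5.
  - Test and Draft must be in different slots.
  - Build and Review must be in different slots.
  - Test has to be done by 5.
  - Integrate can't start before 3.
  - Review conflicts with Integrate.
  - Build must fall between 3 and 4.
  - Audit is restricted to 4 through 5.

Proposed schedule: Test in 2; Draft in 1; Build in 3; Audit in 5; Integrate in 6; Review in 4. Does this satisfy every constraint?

Valid

Test has to be done by 5 — holds.
Test and Draft must be in different slots — holds.
Review is restricted to 2 through 5 — holds.
No two tasks may share a slot — holds.
Build must fall between 3 and 4 — holds.
Audit is restricted to 4 through 5 — holds.
Integrate can't start before 3 — holds.
Review conflicts with Integrate — holds.
Build and Review must be in different slots — holds.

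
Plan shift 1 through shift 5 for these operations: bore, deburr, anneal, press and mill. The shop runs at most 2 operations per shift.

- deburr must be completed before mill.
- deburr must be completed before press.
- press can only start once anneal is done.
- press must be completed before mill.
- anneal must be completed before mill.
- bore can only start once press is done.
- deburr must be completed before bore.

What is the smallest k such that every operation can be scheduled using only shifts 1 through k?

3 shifts

The precedence chain requires at least 3 distinct shifts.
With at most 2 per shift and 5 operations, at least 3 shifts are needed.
3 works (last occupied shift: shift 3): for example anneal -> shift 1, mill -> shift 3, press -> shift 2, bore -> shift 3, deburr -> shift 1.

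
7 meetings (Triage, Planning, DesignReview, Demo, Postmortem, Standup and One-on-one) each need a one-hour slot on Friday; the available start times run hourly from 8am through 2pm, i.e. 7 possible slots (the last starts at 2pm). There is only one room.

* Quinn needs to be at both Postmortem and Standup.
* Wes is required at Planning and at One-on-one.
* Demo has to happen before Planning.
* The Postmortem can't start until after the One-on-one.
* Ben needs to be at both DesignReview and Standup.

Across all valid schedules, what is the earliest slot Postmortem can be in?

9am

Precedence pushes Postmortem to at least 9am.
Postmortem at 9am is achievable: Postmortem -> 9am, Triage -> 12pm, One-on-one -> 8am, Demo -> 10am, Standup -> 2pm, Planning -> 11am, DesignReview -> 1pm.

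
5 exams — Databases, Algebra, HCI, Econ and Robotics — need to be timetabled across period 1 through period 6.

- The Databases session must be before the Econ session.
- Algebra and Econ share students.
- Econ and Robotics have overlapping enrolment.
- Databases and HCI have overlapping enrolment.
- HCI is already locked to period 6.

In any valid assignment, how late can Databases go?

period 5

Downstream work caps Databases at period 5.
Databases at period 5 is achievable: Econ -> period 6; HCI -> period 6; Algebra -> period 1; Databases -> period 5; Robotics -> period 1.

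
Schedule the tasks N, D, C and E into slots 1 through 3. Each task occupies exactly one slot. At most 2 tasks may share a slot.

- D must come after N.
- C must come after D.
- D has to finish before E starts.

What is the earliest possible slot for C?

Precedence pushes C to at least 3.
C at 3 is achievable: N=1; D=2; C=3; E=3.

3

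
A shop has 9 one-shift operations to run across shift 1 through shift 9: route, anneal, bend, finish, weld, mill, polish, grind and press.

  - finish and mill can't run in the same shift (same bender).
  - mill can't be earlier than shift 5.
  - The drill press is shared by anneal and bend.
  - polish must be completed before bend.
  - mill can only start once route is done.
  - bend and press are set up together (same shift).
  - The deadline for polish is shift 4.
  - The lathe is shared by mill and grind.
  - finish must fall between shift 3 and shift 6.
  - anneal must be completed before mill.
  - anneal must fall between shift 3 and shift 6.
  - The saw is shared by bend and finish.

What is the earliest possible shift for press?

shift 2

Press must be in the same shift as bend, which can't be before shift 2, so press is at least shift 2.
press at shift 2 is achievable: press in shift 2; weld in shift 1; bend in shift 2; mill in shift 5; finish in shift 3; anneal in shift 3; grind in shift 1; route in shift 1; polish in shift 1.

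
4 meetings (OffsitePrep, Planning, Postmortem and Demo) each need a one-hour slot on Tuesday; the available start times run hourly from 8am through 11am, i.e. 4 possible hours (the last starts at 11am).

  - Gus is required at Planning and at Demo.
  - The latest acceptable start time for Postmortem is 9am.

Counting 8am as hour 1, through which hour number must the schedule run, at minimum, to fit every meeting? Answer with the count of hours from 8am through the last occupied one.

2

Could 1 hour be enough, i.e. nothing placed later than 8am? No: Demo can't share with Planning (8am) → nothing is left.
So 1 hour is not enough.
2 works (last occupied hour: 9am): for example Planning -> 8am, Postmortem -> 8am, OffsitePrep -> 8am, Demo -> 9am.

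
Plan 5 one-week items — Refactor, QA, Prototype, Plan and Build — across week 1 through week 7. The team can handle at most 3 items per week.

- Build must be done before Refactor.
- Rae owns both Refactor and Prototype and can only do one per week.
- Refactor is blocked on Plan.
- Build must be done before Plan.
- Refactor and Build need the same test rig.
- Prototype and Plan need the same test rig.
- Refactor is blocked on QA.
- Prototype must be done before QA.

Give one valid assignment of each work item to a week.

Plan in week 2; Build in week 1; Prototype in week 1; Refactor in week 3; QA in week 2

Checking: QA(week 2) before Refactor(week 3); Build(week 1) before Plan(week 2); Plan(week 2) before Refactor(week 3); Prototype(week 1) before QA(week 2); Build(week 1) before Refactor(week 3); Refactor(week 3) != Build(week 1); Prototype(week 1) != Plan(week 2); Refactor(week 3) != Prototype(week 1); max 2 per week (cap 3).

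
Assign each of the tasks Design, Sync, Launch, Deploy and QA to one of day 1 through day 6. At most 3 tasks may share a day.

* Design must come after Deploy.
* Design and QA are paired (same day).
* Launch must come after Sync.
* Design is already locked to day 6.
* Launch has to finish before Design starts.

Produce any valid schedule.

Launch=day 2, Design=day 6, Deploy=day 1, Sync=day 1, QA=day 6

Checking: Sync(day 1) before Launch(day 2); Deploy(day 1) before Design(day 6); Launch(day 2) before Design(day 6); Design = QA = day 6; Design=day 6 in [day 6,day 6]; max 2 per day (cap 3).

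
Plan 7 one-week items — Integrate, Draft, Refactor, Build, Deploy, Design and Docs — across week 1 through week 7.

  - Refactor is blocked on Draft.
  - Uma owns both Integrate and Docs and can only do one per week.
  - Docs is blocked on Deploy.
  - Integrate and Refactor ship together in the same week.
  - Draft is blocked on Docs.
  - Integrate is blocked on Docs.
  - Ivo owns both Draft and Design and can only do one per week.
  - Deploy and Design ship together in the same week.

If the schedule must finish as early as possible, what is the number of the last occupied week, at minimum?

The precedence chain requires at least 4 distinct weeks.
4 works (last occupied week: week 4): for example Draft in week 3; Integrate in week 4; Build in week 1; Refactor in week 4; Docs in week 2; Design in week 1; Deploy in week 1.

week 4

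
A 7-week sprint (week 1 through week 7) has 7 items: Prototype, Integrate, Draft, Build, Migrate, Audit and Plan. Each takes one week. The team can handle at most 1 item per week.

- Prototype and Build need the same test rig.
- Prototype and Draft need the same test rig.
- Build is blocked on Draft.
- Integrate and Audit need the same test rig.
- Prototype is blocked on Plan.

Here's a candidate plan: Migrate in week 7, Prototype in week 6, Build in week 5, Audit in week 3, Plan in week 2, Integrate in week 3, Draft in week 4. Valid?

No — it violates: Integrate and Audit need the same test rig

The team can handle at most 1 item per week — violated.
Prototype and Build need the same test rig — holds.
Integrate and Audit need the same test rig — violated.
Build is blocked on Draft — holds.
Prototype and Draft need the same test rig — holds.
Prototype is blocked on Plan — holds.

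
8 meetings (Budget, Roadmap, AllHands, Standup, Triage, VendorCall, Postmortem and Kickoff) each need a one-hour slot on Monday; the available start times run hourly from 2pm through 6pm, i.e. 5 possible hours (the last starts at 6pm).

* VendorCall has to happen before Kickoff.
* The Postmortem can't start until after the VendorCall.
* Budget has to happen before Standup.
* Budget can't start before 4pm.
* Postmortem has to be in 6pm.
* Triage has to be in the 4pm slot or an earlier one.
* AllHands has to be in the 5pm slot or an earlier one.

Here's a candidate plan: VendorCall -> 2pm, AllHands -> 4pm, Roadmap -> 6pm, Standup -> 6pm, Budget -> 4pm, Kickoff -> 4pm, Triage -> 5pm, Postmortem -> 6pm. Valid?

Triage has to be in the 4pm slot or an earlier one — violated.
VendorCall has to happen before Kickoff — holds.
Budget can't start before 4pm — holds.
AllHands has to be in the 5pm slot or an earlier one — holds.
Postmortem has to be in 6pm — holds.
The Postmortem can't start until after the VendorCall — holds.
Budget has to happen before Standup — holds.

No — it violates: Triage has to be in the 4pm slot or an earlier one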